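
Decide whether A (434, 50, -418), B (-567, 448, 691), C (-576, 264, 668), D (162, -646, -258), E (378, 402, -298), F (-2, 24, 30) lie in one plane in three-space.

Yes

The plane through A, B, C has normal n = AB × AC = (194902, -33004, 187766) and equation n·P = 4451080.
Checking the remaining points: n·D = 4451080, n·E = 4451080, n·F = 4451080.
All equal 4451080, so all 6 points lie in one plane.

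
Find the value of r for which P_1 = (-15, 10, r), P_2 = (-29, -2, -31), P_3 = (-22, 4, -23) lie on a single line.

-15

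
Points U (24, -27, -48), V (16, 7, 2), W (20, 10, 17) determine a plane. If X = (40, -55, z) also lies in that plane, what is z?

-68

The plane through U, V, W has equation 360x + 320y − 160z = 7680.
Substituting X: (-160)z + (-3200) = 7680, so z = -68.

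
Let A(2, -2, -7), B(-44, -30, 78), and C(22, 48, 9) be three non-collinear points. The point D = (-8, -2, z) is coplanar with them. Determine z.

A normal to the plane is n = AB × AC = (-4698, 2436, -1740).
D lies in the plane iff n · AD = 0.
This gives (-1740)z + (34800) = 0, so z = 20.

20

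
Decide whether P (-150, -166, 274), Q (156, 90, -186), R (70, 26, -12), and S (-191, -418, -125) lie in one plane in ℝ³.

No

The four points are coplanar iff the 3×3 determinant with rows PQ, PR, PS is zero.
Rows: (306, 256, -460), (220, 192, -286), (-41, -252, -399).
Expanding along the first row: (306)(-148680) − (256)(-99506) + (-460)(-47568) = 1858736.
Nonzero ⇒ not coplanar.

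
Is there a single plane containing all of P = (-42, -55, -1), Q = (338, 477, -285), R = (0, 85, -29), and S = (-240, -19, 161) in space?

No

With P as base: PQ = (380, 532, -284), PR = (42, 140, -28), PS = (-198, 36, 162).
PR × PS = (23688, -1260, 29232).
PQ · (PR × PS) = 29232.
Since 29232 ≠ 0, the four points are not coplanar.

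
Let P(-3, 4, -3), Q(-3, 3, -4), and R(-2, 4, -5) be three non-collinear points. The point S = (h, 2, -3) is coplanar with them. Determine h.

Coplanarity requires PQ · (PR × PS) = 0.
PQ = (0, -1, -1), PR = (1, 0, -2); the triple product is linear in h with coefficient 2 and constant term 8.
Setting it to zero: h = -4.

-4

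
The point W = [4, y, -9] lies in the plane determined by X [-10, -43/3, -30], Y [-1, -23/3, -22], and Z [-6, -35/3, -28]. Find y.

A normal to the plane is n = XY × XZ = (-8, 14, -8/3).
W lies in the plane iff n · XW = 0.
This gives (14)y + (98/3) = 0, so y = -7/3.

-7/3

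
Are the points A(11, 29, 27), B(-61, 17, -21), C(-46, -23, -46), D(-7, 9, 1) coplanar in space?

Yes

With A as base: AB = (-72, -12, -48), AC = (-57, -52, -73), AD = (-18, -20, -26).
AC × AD = (-108, -168, 204).
AB · (AC × AD) = 0.
The scalar triple product vanishes, so the four points are coplanar.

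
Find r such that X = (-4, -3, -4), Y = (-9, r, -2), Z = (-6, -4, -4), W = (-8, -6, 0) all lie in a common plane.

-6

The points are coplanar iff XY · (XZ × XW) = 0.
Expanding, this is linear in r: (8)r + (48) = 0.
So r = -6.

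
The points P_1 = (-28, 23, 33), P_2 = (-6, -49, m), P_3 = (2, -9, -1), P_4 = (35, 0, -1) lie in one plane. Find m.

-33

The points are coplanar iff P_1P_2 · (P_1P_3 × P_1P_4) = 0.
Expanding, this is linear in m: (1326)m + (43758) = 0.
So m = -33.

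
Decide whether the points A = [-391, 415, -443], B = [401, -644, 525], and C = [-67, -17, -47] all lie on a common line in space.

AB = (792, -1059, 968), AC = (324, -432, 396).
AB × AC = (-1188, 0, 972).
The cross product is nonzero, so the points do not lie on one line.

No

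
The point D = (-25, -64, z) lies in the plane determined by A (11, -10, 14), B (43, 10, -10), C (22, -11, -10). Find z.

-22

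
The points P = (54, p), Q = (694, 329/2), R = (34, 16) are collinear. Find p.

The three points are collinear iff det[PQ; PR] = 0.
This determinant is linear in p: (-660)p + (13530) = 0, so p = 41/2.

41/2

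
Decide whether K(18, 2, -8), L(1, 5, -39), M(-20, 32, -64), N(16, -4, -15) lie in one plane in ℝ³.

No

A normal to the plane through K, L, M is n = KL × KM = (762, 226, -396).
The plane has equation n·P = 17336. For N: n·N = 17228.
17228 ≠ 17336, so N is off the plane.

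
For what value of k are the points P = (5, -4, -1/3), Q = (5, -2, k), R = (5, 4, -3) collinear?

-1

Direction PR = (0, 8, -8/3). From the y-coordinate of Q, the parameter along the line is τ = (-2 − (-4))/8 = 1/4.
Then k = (-1/3) + 1/4·(-8/3) = -1.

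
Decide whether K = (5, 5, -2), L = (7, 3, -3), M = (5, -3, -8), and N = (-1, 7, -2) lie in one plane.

The four points are coplanar iff the 3×3 determinant with rows KL, KM, KN is zero.
Rows: (2, -2, -1), (0, -8, -6), (-6, 2, 0).
Expanding along the first row: (2)(12) − (-2)(-36) + (-1)(-48) = 0.
Zero determinant ⇒ coplanar.

Yes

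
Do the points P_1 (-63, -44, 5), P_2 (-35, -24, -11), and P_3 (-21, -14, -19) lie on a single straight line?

Yes

P_1P_2 = (28, 20, -16), P_1P_3 = (42, 30, -24).
P_1P_2 × P_1P_3 = (0, 0, 0).
The cross product vanishes, so the three points are collinear.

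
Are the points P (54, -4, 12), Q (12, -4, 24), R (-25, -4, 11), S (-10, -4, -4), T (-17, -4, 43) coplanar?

The plane through P, Q, R has normal n = PQ × PR = (0, -990, 0) and equation n·X = 3960.
Checking the remaining points: n·S = 3960, n·T = 3960.
All equal 3960, so all 5 points lie in one plane.

Yes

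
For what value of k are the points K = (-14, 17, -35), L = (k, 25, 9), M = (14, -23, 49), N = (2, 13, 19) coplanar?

-2

The points are coplanar iff KL · (KM × KN) = 0.
Expanding, this is linear in k: (-1824)k + (-3648) = 0.
So k = -2.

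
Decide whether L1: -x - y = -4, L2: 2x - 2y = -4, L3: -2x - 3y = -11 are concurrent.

Intersecting L1 and L2: solving the 2×2 system gives (x, y) = (1, 3).
Substitute into L3: (-2)(1) + (-3)(3) = -11.
This equals -11, so (1, 3) lies on all three lines and they are concurrent.

Yes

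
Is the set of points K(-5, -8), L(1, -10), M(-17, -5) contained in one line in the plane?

No

KL = (6, -2), KM = (-12, 3).
det[KL; KM] = (6)(3) − (-2)(-12) = -6.
The determinant is nonzero, so they are not collinear.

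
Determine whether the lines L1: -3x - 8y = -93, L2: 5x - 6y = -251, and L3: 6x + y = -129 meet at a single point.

Yes

The three lines meet at one point iff the augmented coefficient matrix [aᵢ bᵢ cᵢ] has rank < 3, i.e. its determinant vanishes.
Here the determinant is 0.
It vanishes, so the lines are concurrent at (-25, 21).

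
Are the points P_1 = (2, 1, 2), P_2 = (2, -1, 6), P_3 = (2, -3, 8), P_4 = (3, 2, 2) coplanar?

A normal to the plane through P_1, P_2, P_3 is n = P_1P_2 × P_1P_3 = (4, 0, 0).
The plane has equation n·P = 8. For P_4: n·P_4 = 12.
12 ≠ 8, so P_4 is off the plane.

No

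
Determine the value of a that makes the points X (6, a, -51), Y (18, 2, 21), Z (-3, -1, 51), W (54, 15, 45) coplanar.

The points are coplanar iff XY · (XZ × XW) = 0.
Expanding, this is linear in a: (-1584)a + (-14256) = 0.
So a = -9.

-9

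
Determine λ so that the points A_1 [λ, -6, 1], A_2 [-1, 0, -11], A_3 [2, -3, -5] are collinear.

Direction A_2A_3 = (3, -3, 6). From the y-coordinate of A_1, the parameter along the line is τ = (-6 − 0)/(-3) = 2.
Then λ = (-1) + 2·(3) = 5.

5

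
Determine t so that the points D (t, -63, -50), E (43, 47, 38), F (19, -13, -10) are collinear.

-1

Direction EF = (-24, -60, -48). From the y-coordinate of D, the parameter along the line is τ = (-63 − 47)/(-60) = 11/6.
Then t = 43 + 11/6·(-24) = -1.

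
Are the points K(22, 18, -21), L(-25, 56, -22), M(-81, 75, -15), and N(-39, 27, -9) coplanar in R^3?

With K as base: KL = (-47, 38, -1), KM = (-103, 57, 6), KN = (-61, 9, 12).
KM × KN = (630, 870, 2550).
KL · (KM × KN) = 900.
Since 900 ≠ 0, the four points are not coplanar.

No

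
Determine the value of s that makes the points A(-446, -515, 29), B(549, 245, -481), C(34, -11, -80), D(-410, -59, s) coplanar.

The points are coplanar iff AB · (AC × AD) = 0.
Expanding, this is linear in s: (136680)s + (-59865840) = 0.
So s = 438.

438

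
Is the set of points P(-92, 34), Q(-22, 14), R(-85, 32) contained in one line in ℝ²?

PQ = (70, -20), PR = (7, -2).
Twice the signed area of △PQR is (70)(-2) − (-20)(7) = 0.
The triangle is degenerate (zero area), so the points are collinear.

Yes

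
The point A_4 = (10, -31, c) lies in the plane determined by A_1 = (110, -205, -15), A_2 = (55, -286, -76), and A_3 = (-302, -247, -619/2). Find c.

Coplanarity requires A_1A_2 · (A_1A_3 × A_1A_4) = 0.
A_1A_2 = (-55, -81, -61), A_1A_3 = (-412, -42, -589/2); the triple product is linear in c with coefficient -31062 and constant term -1040577.
Setting it to zero: c = -67/2.

-67/2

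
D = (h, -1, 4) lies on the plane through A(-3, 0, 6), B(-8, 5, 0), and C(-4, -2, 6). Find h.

Coplanarity requires AB · (AC × AD) = 0.
AB = (-5, 5, -6), AC = (-1, -2, 0); the triple product is linear in h with coefficient -12 and constant term -72.
Setting it to zero: h = -6.

-6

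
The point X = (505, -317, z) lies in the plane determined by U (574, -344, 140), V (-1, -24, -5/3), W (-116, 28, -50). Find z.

104

The plane through U, V, W has equation −8100x − 11500y + 6900z = 272600.
Substituting X: (6900)z + (-445000) = 272600, so z = 104.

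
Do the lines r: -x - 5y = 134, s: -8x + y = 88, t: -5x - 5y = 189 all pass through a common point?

No

The three lines meet at one point iff the augmented coefficient matrix [aᵢ bᵢ cᵢ] has rank < 3, i.e. its determinant vanishes.
Here the determinant is 41.
Nonzero, so no common point exists.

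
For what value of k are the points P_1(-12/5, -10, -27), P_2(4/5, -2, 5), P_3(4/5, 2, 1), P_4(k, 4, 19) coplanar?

Normal to plane P_1P_2P_3: n = (-160, 64/5, 64/5); plane equation n·P = -448/5.
Requiring n·P_4 = -448/5: (-160)k + (1472/5) = -448/5.
So k = 12/5.

12/5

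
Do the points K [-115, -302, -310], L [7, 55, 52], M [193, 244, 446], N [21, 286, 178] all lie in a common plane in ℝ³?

A normal to the plane through K, L, M is n = KL × KM = (72240, 19264, -43344).
The plane has equation n·P = -688688. For N: n·N = -688688.
Equal, so N lies in the plane and all four are coplanar.

Yes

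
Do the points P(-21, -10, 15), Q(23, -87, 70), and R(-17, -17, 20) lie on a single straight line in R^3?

Yes

PQ = (44, -77, 55), PR = (4, -7, 5).
Each component of PR is 1/11 times the corresponding component of PQ, so PR = 1/11·PQ and the points are collinear.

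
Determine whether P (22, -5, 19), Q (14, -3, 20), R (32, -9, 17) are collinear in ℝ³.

No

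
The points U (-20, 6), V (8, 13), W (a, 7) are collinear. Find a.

-16

Collinearity: (W − U) must be parallel to (V − U) = (28, 7).
Cross-multiplying the components: (a − (-20))·(7) = (1)·(28).
Solving gives a = -16.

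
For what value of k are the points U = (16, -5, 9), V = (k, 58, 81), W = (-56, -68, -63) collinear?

88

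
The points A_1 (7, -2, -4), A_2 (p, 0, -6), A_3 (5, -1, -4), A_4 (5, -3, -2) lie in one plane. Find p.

7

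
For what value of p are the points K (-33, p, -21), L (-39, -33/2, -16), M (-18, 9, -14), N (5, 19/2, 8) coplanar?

-3/2

The points are coplanar iff KL · (KM × KN) = 0.
Expanding, this is linear in p: (416)p + (624) = 0.
So p = -3/2.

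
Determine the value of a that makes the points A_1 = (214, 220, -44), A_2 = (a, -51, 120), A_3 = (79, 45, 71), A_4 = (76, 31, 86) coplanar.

Normal to plane A_1A_3A_4: n = (-1015, 1680, 1365); plane equation n·P = 92330.
Requiring n·A_2 = 92330: (-1015)a + (78120) = 92330.
So a = -14.

-14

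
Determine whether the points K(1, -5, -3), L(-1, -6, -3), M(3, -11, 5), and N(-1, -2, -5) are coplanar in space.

A normal to the plane through K, L, M is n = KL × KM = (-8, 16, 14).
The plane has equation n·P = -130. For N: n·N = -94.
-94 ≠ -130, so N is off the plane.

No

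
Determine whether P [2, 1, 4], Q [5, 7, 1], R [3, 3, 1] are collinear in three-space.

PQ = (3, 6, -3), PR = (1, 2, -3).
Comparing components 2 and 3: (6)(-3) − (-3)(2) = -12 ≠ 0, so PQ and PR are not parallel and the points are not collinear.

No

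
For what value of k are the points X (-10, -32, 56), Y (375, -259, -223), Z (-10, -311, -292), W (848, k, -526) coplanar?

-506

Normal to plane XYZ: n = (1155, 133980, -107415); plane equation n·P = -10314150.
Requiring n·W = -10314150: (133980)k + (57479730) = -10314150.
So k = -506.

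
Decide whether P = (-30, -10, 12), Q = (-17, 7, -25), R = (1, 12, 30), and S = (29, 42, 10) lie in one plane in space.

No

A normal to the plane through P, Q, R is n = PQ × PR = (1120, -1381, -241).
The plane has equation n·X = -22682. For S: n·S = -27932.
-27932 ≠ -22682, so S is off the plane.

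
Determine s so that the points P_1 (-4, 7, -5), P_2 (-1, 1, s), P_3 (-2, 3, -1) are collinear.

Collinearity requires P_1P_2 × P_1P_3 = 0; each component is linear in s.
The x-component gives (4)s + (-4) = 0, so s = 1.
The remaining components then also vanish.

1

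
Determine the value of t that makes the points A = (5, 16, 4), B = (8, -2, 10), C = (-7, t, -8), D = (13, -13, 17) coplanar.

Normal to plane ABD: n = (-60, 9, 57); plane equation n·P = 72.
Requiring n·C = 72: (9)t + (-36) = 72.
So t = 12.

12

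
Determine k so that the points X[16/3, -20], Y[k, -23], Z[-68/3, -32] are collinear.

-5/3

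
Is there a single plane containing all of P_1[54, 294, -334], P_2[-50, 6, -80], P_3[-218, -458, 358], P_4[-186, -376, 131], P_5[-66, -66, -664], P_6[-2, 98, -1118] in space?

The plane through P_1, P_2, P_3 has normal n = P_1P_2 × P_1P_3 = (-8288, 2880, -128) and equation n·P = 441920.
Checking the remaining points: n·P_4 = 441920, n·P_5 = 441920, n·P_6 = 441920.
All equal 441920, so all 6 points lie in one plane.

Yes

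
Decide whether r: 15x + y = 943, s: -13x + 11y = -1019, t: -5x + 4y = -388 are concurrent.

Intersecting r and s: solving the 2×2 system gives (x, y) = (64, -17).
Substitute into t: (-5)(64) + (4)(-17) = -388.
This equals -388, so (64, -17) lies on all three lines and they are concurrent.

Yes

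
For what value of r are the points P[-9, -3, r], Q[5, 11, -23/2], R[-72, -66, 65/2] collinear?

-7/2

Direction QR = (-77, -77, 44). From the x-coordinate of P, the parameter along the line is τ = (-9 − 5)/(-77) = 2/11.
Then r = (-23/2) + 2/11·(44) = -7/2.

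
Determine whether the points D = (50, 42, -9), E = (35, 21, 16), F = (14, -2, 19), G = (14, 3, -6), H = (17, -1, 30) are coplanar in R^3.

Yes

The plane through D, E, F has normal n = DE × DF = (512, -480, -96) and equation n·P = 6304.
Checking the remaining points: n·G = 6304, n·H = 6304.
All equal 6304, so all 5 points lie in one plane.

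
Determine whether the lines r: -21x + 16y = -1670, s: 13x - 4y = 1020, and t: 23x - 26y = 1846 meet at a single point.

No

Lines aᵢx + bᵢy = cᵢ with pairwise distinct directions are concurrent exactly when det[aᵢ bᵢ cᵢ] = 0.
Here the determinant is 356.
Nonzero, so no common point exists.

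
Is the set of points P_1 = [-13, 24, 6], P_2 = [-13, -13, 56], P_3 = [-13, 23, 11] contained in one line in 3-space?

No

P_1P_2 = (0, -37, 50), P_1P_3 = (0, -1, 5).
Comparing components 2 and 3: (-37)(5) − (50)(-1) = -135 ≠ 0, so P_1P_2 and P_1P_3 are not parallel and the points are not collinear.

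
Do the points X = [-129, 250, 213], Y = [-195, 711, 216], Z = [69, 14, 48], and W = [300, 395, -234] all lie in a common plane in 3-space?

No

With X as base: XY = (-66, 461, 3), XZ = (198, -236, -165), XW = (429, 145, -447).
XZ × XW = (129417, 17721, 129954).
XY · (XZ × XW) = 17721.
Since 17721 ≠ 0, the four points are not coplanar.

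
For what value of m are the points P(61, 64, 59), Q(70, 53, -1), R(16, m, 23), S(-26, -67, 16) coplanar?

Coplanarity ⇔ det[PQ; PR; PS] = 0.
Expanding, this is linear in m: (-5607)m + (-50463) = 0.
So m = -9.

-9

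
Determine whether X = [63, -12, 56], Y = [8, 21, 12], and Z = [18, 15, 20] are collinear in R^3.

XY = (-55, 33, -44), XZ = (-45, 27, -36).
XY × XZ = (0, 0, 0).
The cross product vanishes, so the three points are collinear.

Yes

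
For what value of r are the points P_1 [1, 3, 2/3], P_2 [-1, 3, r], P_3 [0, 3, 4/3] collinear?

2

Collinearity requires P_1P_2 × P_1P_3 = 0; each component is linear in r.
The y-component gives (-1)r + (2) = 0, so r = 2.
The remaining components then also vanish.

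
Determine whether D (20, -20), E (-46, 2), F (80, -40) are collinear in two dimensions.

DE = (-66, 22), DF = (60, -20).
det[DE; DF] = (-66)(-20) − (22)(60) = 0.
The determinant is zero, so the points are collinear.

Yes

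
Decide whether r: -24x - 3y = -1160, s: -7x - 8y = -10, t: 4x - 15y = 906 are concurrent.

No

Lines aᵢx + bᵢy = cᵢ with pairwise distinct directions are concurrent exactly when det[aᵢ bᵢ cᵢ] = 0.
Here the determinant is -274.
Nonzero, so no common point exists.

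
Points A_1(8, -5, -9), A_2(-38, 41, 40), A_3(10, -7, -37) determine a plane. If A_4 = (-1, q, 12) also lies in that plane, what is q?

4

Coplanarity requires A_1A_2 · (A_1A_3 × A_1A_4) = 0.
A_1A_2 = (-46, 46, 49), A_1A_3 = (2, -2, -28); the triple product is linear in q with coefficient -1190 and constant term 4760.
Setting it to zero: q = 4.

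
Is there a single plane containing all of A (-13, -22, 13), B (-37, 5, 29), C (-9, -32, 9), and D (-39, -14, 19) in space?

The four points are coplanar iff the 3×3 determinant with rows AB, AC, AD is zero.
Rows: (-24, 27, 16), (4, -10, -4), (-26, 8, 6).
Expanding along the first row: (-24)(-28) − (27)(-80) + (16)(-228) = -816.
Nonzero ⇒ not coplanar.

No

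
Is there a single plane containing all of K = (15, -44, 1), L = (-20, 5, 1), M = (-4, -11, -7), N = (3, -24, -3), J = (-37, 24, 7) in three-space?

Yes

The plane through K, L, M has normal n = KL × KM = (-392, -280, -224) and equation n·P = 6216.
Checking the remaining points: n·N = 6216, n·J = 6216.
All equal 6216, so all 5 points lie in one plane.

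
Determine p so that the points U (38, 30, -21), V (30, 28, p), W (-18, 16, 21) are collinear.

-15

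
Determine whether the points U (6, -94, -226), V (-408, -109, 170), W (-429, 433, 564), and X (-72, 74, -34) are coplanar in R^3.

The four points are coplanar iff the 3×3 determinant with rows UV, UW, UX is zero.
Rows: (-414, -15, 396), (-435, 527, 790), (-78, 168, 192).
Expanding along the first row: (-414)(-31536) − (-15)(-21900) + (396)(-31974) = 65700.
Nonzero ⇒ not coplanar.

No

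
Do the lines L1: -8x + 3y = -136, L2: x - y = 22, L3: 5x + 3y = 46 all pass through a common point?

Yes

The three lines meet at one point iff the augmented coefficient matrix [aᵢ bᵢ cᵢ] has rank < 3, i.e. its determinant vanishes.
Here the determinant is 0.
It vanishes, so the lines are concurrent at (14, -8).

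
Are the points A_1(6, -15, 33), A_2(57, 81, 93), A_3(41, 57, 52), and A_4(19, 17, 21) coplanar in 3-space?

The four points are coplanar iff the 3×3 determinant with rows A_1A_2, A_1A_3, A_1A_4 is zero.
Rows: (51, 96, 60), (35, 72, 19), (13, 32, -12).
Expanding along the first row: (51)(-1472) − (96)(-667) + (60)(184) = 0.
Zero determinant ⇒ coplanar.

Yes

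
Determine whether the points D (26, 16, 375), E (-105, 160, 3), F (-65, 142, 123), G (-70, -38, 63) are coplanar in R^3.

Yes

With D as base: DE = (-131, 144, -372), DF = (-91, 126, -252), DG = (-96, -54, -312).
DF × DG = (-52920, -4200, 17010).
DE · (DF × DG) = 0.
The scalar triple product vanishes, so the four points are coplanar.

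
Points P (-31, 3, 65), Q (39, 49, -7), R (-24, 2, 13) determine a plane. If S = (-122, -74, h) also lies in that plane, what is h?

A normal to the plane is n = PQ × PR = (-2464, 3136, -392).
S lies in the plane iff n · PS = 0.
This gives (-392)h + (8232) = 0, so h = 21.

21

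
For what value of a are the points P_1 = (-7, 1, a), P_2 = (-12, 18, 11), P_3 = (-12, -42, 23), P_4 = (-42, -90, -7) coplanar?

21

The points are coplanar iff P_1P_2 · (P_1P_3 × P_1P_4) = 0.
Expanding, this is linear in a: (1800)a + (-37800) = 0.
So a = 21.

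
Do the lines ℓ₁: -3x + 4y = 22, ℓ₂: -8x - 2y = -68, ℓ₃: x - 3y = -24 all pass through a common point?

Lines aᵢx + bᵢy = cᵢ with pairwise distinct directions are concurrent exactly when det[aᵢ bᵢ cᵢ] = 0.
Here the determinant is 0.
It vanishes, so the lines are concurrent at (6, 10).

Yes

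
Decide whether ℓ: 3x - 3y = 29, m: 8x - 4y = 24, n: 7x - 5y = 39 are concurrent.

The three lines meet at one point iff the augmented coefficient matrix [aᵢ bᵢ cᵢ] has rank < 3, i.e. its determinant vanishes.
Here the determinant is -24.
Nonzero, so no common point exists.

No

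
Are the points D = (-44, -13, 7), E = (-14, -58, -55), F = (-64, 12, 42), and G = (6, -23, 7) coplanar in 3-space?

No

A normal to the plane through D, E, F is n = DE × DF = (-25, 190, -150).
The plane has equation n·P = -2420. For G: n·G = -5570.
-5570 ≠ -2420, so G is off the plane.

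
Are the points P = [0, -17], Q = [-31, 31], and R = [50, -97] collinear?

No

PQ = (-31, 48), PR = (50, -80).
det[PQ; PR] = (-31)(-80) − (48)(50) = 80.
The determinant is nonzero, so they are not collinear.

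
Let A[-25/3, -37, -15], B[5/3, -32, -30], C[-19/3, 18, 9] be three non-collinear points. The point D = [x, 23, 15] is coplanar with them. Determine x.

The plane through A, B, C has equation 945x − 270y + 540z = -5985.
Substituting D: (945)x + (1890) = -5985, so x = -25/3.

-25/3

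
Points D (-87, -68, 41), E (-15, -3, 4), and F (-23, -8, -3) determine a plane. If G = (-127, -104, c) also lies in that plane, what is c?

Coplanarity requires DE · (DF × DG) = 0.
DE = (72, 65, -37), DF = (64, 60, -44); the triple product is linear in c with coefficient 160 and constant term -9760.
Setting it to zero: c = 61.

61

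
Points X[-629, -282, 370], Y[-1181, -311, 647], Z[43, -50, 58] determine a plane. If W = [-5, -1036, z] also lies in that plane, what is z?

A normal to the plane is n = XY × XZ = (-55216, 13920, -108576).
W lies in the plane iff n · XW = 0.
This gives (-108576)z + (-4777344) = 0, so z = -44.

-44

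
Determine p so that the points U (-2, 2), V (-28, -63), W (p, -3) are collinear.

-4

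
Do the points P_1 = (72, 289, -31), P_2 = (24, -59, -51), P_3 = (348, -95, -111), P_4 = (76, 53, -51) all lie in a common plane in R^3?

The four points are coplanar iff the 3×3 determinant with rows P_1P_2, P_1P_3, P_1P_4 is zero.
Rows: (-48, -348, -20), (276, -384, -80), (4, -236, -20).
Expanding along the first row: (-48)(-11200) − (-348)(-5200) + (-20)(-63600) = 0.
Zero determinant ⇒ coplanar.

Yes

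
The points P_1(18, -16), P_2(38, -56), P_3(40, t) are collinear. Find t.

-60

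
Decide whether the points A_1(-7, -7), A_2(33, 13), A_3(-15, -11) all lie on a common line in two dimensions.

Yes

A_1A_2 = (40, 20), A_1A_3 = (-8, -4).
Checking proportionality: A_1A_3 = -1/5·A_1A_2, so the vectors are parallel and the points are collinear.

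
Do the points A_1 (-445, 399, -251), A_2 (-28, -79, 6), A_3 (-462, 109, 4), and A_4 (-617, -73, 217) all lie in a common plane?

With A_1 as base: A_1A_2 = (417, -478, 257), A_1A_3 = (-17, -290, 255), A_1A_4 = (-172, -472, 468).
A_1A_3 × A_1A_4 = (-15360, -35904, -41856).
A_1A_2 · (A_1A_3 × A_1A_4) = 0.
The scalar triple product vanishes, so the four points are coplanar.

Yes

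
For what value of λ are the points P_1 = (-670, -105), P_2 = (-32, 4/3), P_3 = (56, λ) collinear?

16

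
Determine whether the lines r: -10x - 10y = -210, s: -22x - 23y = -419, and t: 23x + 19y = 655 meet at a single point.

The three lines meet at one point iff the augmented coefficient matrix [aᵢ bᵢ cᵢ] has rank < 3, i.e. its determinant vanishes.
Here the determinant is 0.
It vanishes, so the lines are concurrent at (64, -43).

Yes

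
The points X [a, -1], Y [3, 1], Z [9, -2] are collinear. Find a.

7

The three points are collinear iff det[XY; XZ] = 0.
This determinant is linear in a: (3)a + (-21) = 0, so a = 7.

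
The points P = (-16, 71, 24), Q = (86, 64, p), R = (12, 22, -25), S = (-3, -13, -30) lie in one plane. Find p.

-67

Coplanarity ⇔ det[PQ; PR; PS] = 0.
Expanding, this is linear in p: (-1715)p + (-114905) = 0.
So p = -67.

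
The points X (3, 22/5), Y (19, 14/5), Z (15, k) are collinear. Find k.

16/5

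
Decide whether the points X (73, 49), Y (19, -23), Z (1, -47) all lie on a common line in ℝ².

Yes

XY = (-54, -72), XZ = (-72, -96).
Checking proportionality: XZ = 4/3·XY, so the vectors are parallel and the points are collinear.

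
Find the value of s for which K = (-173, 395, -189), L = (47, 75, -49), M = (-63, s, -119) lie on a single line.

Direction KL = (220, -320, 140). From the x-coordinate of M, the parameter along the line is τ = (-63 − (-173))/220 = 1/2.
Then s = 395 + 1/2·(-320) = 235.

235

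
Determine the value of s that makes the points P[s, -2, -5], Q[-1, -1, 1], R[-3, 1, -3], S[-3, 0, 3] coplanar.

2

Coplanarity ⇔ det[PQ; PR; PS] = 0.
Expanding, this is linear in s: (-8)s + (16) = 0.
So s = 2.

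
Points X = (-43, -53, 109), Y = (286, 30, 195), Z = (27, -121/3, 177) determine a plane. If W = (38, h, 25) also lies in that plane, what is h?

Coplanarity requires XY · (XZ × XW) = 0.
XY = (329, 83, 86), XZ = (70, 38/3, 68); the triple product is linear in h with coefficient -16352 and constant term -359744.
Setting it to zero: h = -22.

-22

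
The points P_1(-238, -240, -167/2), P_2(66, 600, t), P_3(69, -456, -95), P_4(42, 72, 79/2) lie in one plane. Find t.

Coplanarity ⇔ det[P_1P_2; P_1P_3; P_1P_4] = 0.
Expanding, this is linear in t: (156264)t + (-28361916) = 0.
So t = 363/2.

363/2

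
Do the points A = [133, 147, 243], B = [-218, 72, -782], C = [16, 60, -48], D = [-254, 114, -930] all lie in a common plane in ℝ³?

No

The four points are coplanar iff the 3×3 determinant with rows AB, AC, AD is zero.
Rows: (-351, -75, -1025), (-117, -87, -291), (-387, -33, -1173).
Expanding along the first row: (-351)(92448) − (-75)(24624) + (-1025)(-29808) = -49248.
Nonzero ⇒ not coplanar.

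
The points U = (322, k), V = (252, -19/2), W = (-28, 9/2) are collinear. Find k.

Collinearity: (U − V) must be parallel to (W − V) = (-280, 14).
Cross-multiplying the components: (k − (-19/2))·(-280) = (70)·(14).
Solving gives k = -13.

-13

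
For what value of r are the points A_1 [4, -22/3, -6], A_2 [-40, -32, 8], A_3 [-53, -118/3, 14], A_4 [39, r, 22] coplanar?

34/3

Coplanarity ⇔ det[A_1A_2; A_1A_3; A_1A_4] = 0.
Expanding, this is linear in r: (82)r + (-2788/3) = 0.
So r = 34/3.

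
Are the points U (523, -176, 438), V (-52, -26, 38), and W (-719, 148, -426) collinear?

Yes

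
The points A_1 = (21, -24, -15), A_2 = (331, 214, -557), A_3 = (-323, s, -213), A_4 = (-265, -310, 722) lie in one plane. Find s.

-64

Normal to plane A_1A_2A_4: n = (20394, -73458, -20592); plane equation n·P = 2500146.
Requiring n·A_3 = 2500146: (-73458)s + (-2201166) = 2500146.
So s = -64.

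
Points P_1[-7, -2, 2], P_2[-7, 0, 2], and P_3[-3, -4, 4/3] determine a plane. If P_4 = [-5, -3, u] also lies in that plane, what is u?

5/3

The plane through P_1, P_2, P_3 has equation −(4/3)x − 8z = -20/3.
Substituting P_4: (-8)u + (20/3) = -20/3, so u = 5/3.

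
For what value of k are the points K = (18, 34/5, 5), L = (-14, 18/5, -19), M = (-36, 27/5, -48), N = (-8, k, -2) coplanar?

Normal to plane KLM: n = (136, -400, -128); plane equation n·P = -912.
Requiring n·N = -912: (-400)k + (-832) = -912.
So k = 1/5.

1/5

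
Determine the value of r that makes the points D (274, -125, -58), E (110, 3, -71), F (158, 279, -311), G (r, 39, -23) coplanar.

-34

Normal to plane DEF: n = (-27132, -39984, -51408); plane equation n·P = 545496.
Requiring n·G = 545496: (-27132)r + (-376992) = 545496.
So r = -34.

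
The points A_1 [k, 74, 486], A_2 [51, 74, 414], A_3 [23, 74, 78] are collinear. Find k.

Direction A_2A_3 = (-28, 0, -336). From the z-coordinate of A_1, the parameter along the line is τ = (486 − 414)/(-336) = -3/14.
Then k = 51 + (-3/14)·(-28) = 57.

57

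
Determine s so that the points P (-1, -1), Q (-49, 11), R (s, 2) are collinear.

Collinearity: (R − P) must be parallel to (Q − P) = (-48, 12).
Cross-multiplying the components: (s − (-1))·(12) = (3)·(-48).
Solving gives s = -13.

-13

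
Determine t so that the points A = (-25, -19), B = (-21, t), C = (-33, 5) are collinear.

-31

Collinearity: (B − A) must be parallel to (C − A) = (-8, 24).
Cross-multiplying the components: (t − (-19))·(-8) = (4)·(24).
Solving gives t = -31.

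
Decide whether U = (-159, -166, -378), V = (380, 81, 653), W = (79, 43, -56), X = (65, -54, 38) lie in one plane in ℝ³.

Yes

With U as base: UV = (539, 247, 1031), UW = (238, 209, 322), UX = (224, 112, 416).
UW × UX = (50880, -26880, -20160).
UV · (UW × UX) = 0.
The scalar triple product vanishes, so the four points are coplanar.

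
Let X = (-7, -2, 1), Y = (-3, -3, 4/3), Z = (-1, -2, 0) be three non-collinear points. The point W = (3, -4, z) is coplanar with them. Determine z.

4/3

Coplanarity requires XY · (XZ × XW) = 0.
XY = (4, -1, 1/3), XZ = (6, 0, -1); the triple product is linear in z with coefficient 6 and constant term -8.
Setting it to zero: z = 4/3.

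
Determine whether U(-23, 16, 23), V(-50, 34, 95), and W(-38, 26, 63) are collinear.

Yes

UV = (-27, 18, 72), UW = (-15, 10, 40).
UV × UW = (0, 0, 0).
The cross product vanishes, so the three points are collinear.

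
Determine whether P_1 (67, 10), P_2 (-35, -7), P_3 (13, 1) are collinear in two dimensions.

P_1P_2 = (-102, -17), P_1P_3 = (-54, -9).
det[P_1P_2; P_1P_3] = (-102)(-9) − (-17)(-54) = 0.
The determinant is zero, so the points are collinear.

Yes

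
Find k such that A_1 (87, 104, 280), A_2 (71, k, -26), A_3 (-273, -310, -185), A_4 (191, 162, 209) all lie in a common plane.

0

The points are coplanar iff A_1A_2 · (A_1A_3 × A_1A_4) = 0.
Expanding, this is linear in k: (-73920)k + (0) = 0.
So k = 0.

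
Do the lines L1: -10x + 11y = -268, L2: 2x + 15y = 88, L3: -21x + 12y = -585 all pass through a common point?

Yes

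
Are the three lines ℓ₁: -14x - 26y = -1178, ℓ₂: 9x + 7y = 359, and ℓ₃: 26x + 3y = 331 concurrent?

Intersecting ℓ₁ and ℓ₂: solving the 2×2 system gives (x, y) = (8, 41).
Substitute into ℓ₃: (26)(8) + (3)(41) = 331.
This equals 331, so (8, 41) lies on all three lines and they are concurrent.

Yes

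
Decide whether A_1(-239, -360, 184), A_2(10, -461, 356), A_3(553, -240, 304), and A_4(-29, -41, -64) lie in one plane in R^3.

No

A normal to the plane through A_1, A_2, A_3 is n = A_1A_2 × A_1A_3 = (-32760, 106344, 109872).
The plane has equation n·P = -10237752. For A_4: n·A_4 = -10441872.
-10441872 ≠ -10237752, so A_4 is off the plane.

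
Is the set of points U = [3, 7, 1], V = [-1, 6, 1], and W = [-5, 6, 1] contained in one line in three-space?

UV = (-4, -1, 0), UW = (-8, -1, 0).
Comparing components 1 and 2: (-4)(-1) − (-1)(-8) = -4 ≠ 0, so UV and UW are not parallel and the points are not collinear.

No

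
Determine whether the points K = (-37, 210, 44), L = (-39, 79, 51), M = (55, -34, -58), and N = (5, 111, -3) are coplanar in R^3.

The four points are coplanar iff the 3×3 determinant with rows KL, KM, KN is zero.
Rows: (-2, -131, 7), (92, -244, -102), (42, -99, -47).
Expanding along the first row: (-2)(1370) − (-131)(-40) + (7)(1140) = 0.
Zero determinant ⇒ coplanar.

Yes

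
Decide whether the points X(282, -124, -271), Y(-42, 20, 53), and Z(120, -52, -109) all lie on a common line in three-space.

Yes

XY = (-324, 144, 324), XZ = (-162, 72, 162).
Each component of XZ is 1/2 times the corresponding component of XY, so XZ = 1/2·XY and the points are collinear.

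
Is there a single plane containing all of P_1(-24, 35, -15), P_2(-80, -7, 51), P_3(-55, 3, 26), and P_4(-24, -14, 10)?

Yes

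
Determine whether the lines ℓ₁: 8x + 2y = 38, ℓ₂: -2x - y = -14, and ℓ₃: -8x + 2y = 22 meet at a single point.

Intersecting ℓ₁ and ℓ₂: solving the 2×2 system gives (x, y) = (5/2, 9).
Substitute into ℓ₃: (-8)(5/2) + (2)(9) = -2.
But ℓ₃ requires 22 ≠ -2, so the three lines have no common point.

No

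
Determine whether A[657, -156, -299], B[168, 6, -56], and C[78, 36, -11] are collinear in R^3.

AB = (-489, 162, 243), AC = (-579, 192, 288).
Comparing components 3 and 1: (243)(-579) − (-489)(288) = 135 ≠ 0, so AB and AC are not parallel and the points are not collinear.

No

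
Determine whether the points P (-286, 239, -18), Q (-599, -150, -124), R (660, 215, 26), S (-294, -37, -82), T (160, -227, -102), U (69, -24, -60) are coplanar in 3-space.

The plane through P, Q, R has normal n = PQ × PR = (-19660, -86504, 375506) and equation n·X = -21810804.
Checking the remaining points: n·S = -21810804, n·T = -21810804, n·U = -21810804.
All equal -21810804, so all 6 points lie in one plane.

Yes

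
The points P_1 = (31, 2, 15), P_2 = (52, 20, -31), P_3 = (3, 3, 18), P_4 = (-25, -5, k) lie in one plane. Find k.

42

The points are coplanar iff P_1P_2 · (P_1P_3 × P_1P_4) = 0.
Expanding, this is linear in k: (525)k + (-22050) = 0.
So k = 42.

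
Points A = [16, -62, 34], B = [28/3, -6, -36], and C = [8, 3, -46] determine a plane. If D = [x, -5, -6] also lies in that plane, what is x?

8/3

The plane through A, B, C has equation 70x + (80/3)y + (44/3)z = -104/3.
Substituting D: (70)x + (-664/3) = -104/3, so x = 8/3.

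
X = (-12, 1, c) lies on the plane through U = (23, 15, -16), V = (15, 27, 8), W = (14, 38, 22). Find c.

A normal to the plane is n = UV × UW = (-96, 88, -76).
X lies in the plane iff n · UX = 0.
This gives (-76)c + (912) = 0, so c = 12.

12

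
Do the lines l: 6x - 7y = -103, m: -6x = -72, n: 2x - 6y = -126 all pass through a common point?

Yes

Intersecting l and m: solving the 2×2 system gives (x, y) = (12, 25).
Substitute into n: (2)(12) + (-6)(25) = -126.
This equals -126, so (12, 25) lies on all three lines and they are concurrent.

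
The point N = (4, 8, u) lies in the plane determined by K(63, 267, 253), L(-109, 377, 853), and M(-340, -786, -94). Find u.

Coplanarity requires KL · (KM × KN) = 0.
KL = (-172, 110, 600), KM = (-403, -1053, -347); the triple product is linear in u with coefficient 225446 and constant term -13977652.
Setting it to zero: u = 62.

62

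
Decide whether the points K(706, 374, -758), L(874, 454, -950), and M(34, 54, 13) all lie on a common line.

No

KL = (168, 80, -192), KM = (-672, -320, 771).
Comparing components 2 and 3: (80)(771) − (-192)(-320) = 240 ≠ 0, so KL and KM are not parallel and the points are not collinear.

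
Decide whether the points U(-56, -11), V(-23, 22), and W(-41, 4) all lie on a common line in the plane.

Yes

UV = (33, 33), UW = (15, 15).
Checking proportionality: UW = 5/11·UV, so the vectors are parallel and the points are collinear.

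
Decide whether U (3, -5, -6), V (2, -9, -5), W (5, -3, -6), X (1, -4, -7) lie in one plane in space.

Yes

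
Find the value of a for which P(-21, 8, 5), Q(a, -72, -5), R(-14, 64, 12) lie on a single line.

Direction PR = (7, 56, 7). From the y-coordinate of Q, the parameter along the line is τ = (-72 − 8)/56 = -10/7.
Then a = (-21) + (-10/7)·(7) = -31.

-31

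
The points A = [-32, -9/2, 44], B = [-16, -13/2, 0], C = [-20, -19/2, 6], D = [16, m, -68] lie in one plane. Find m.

7/2

Normal to plane ABC: n = (-144, 80, -56); plane equation n·P = 1784.
Requiring n·D = 1784: (80)m + (1504) = 1784.
So m = 7/2.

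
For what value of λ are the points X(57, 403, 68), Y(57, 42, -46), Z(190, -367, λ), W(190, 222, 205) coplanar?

19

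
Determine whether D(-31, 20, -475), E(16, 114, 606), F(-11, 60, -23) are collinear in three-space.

DE = (47, 94, 1081), DF = (20, 40, 452).
Comparing components 2 and 3: (94)(452) − (1081)(40) = -752 ≠ 0, so DE and DF are not parallel and the points are not collinear.

No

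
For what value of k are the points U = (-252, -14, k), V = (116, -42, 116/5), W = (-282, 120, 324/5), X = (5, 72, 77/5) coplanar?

96

The points are coplanar iff UV · (UW × UX) = 0.
Expanding, this is linear in k: (27390)k + (-2629440) = 0.
So k = 96.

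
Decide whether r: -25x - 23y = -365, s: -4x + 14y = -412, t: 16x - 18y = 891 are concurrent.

Intersecting r and s: solving the 2×2 system gives (x, y) = (33, -20).
Substitute into t: (16)(33) + (-18)(-20) = 888.
But t requires 891 ≠ 888, so the three lines have no common point.

No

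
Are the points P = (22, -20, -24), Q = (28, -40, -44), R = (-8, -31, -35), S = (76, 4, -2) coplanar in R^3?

A normal to the plane through P, Q, R is n = PQ × PR = (0, 666, -666).
The plane has equation n·X = 2664. For S: n·S = 3996.
3996 ≠ 2664, so S is off the plane.

No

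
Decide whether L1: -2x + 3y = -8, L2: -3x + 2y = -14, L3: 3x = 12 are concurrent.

The three lines meet at one point iff the augmented coefficient matrix [aᵢ bᵢ cᵢ] has rank < 3, i.e. its determinant vanishes.
Here the determinant is -18.
Nonzero, so no common point exists.

No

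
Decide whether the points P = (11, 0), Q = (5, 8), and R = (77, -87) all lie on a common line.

PQ = (-6, 8), PR = (66, -87).
If collinear, PR would be a scalar multiple of PQ. But (-6)·(-87) ≠ (8)·(66) (difference -6), so they are not parallel; the points are not collinear.

No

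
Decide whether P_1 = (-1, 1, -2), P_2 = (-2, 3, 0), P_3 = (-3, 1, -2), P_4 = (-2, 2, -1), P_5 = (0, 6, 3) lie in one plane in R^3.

Yes

The plane through P_1, P_2, P_3 has normal n = P_1P_2 × P_1P_3 = (0, -4, 4) and equation n·P = -12.
Checking the remaining points: n·P_4 = -12, n·P_5 = -12.
All equal -12, so all 5 points lie in one plane.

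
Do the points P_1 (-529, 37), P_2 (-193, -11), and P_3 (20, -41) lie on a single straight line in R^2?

No

P_1P_2 = (336, -48), P_1P_3 = (549, -78).
Twice the signed area of △P_1P_2P_3 is (336)(-78) − (-48)(549) = 144.
The area is nonzero, so the three points are not collinear.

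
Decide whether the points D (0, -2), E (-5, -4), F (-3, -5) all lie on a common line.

No

DE = (-5, -2), DF = (-3, -3).
If collinear, DF would be a scalar multiple of DE. But (-5)·(-3) ≠ (-2)·(-3) (difference 9), so they are not parallel; the points are not collinear.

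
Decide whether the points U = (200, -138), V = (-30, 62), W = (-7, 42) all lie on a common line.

Yes

UV = (-230, 200), UW = (-207, 180).
det[UV; UW] = (-230)(180) − (200)(-207) = 0.
The determinant is zero, so the points are collinear.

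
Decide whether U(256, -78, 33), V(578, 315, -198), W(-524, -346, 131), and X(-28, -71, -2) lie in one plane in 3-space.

No

The four points are coplanar iff the 3×3 determinant with rows UV, UW, UX is zero.
Rows: (322, 393, -231), (-780, -268, 98), (-284, 7, -35).
Expanding along the first row: (322)(8694) − (393)(55132) + (-231)(-81572) = -24276.
Nonzero ⇒ not coplanar.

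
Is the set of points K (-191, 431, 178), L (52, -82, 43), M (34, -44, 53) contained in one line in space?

KL = (243, -513, -135), KM = (225, -475, -125).
KL × KM = (0, 0, 0).
The cross product vanishes, so the three points are collinear.

Yes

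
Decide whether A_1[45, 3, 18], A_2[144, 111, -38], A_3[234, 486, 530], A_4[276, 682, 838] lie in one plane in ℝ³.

With A_1 as base: A_1A_2 = (99, 108, -56), A_1A_3 = (189, 483, 512), A_1A_4 = (231, 679, 820).
A_1A_3 × A_1A_4 = (48412, -36708, 16758).
A_1A_2 · (A_1A_3 × A_1A_4) = -110124.
Since -110124 ≠ 0, the four points are not coplanar.

No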